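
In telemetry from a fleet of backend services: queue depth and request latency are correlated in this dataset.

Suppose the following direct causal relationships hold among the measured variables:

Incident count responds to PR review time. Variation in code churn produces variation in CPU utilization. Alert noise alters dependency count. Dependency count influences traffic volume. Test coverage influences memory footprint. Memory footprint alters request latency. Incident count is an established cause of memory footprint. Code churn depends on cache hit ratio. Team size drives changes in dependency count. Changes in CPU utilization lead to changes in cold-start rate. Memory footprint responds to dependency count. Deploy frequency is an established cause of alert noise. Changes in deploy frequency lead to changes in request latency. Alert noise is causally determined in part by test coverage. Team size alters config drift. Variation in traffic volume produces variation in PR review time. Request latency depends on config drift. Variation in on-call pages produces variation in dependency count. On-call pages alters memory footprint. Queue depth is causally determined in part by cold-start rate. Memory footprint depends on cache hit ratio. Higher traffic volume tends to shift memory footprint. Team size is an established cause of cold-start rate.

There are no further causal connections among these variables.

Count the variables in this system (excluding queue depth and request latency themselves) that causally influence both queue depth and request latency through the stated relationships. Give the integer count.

2

The common causes are: cache hit ratio (to queue depth via cache hit ratio → code churn → CPU utilization → cold-start rate → queue depth; to request latency via cache hit ratio → memory footprint → request latency); team size (to queue depth via team size → cold-start rate → queue depth; to request latency via team size → config drift → request latency).
Every other variable lacks a causal path to at least one of queue depth and request latency.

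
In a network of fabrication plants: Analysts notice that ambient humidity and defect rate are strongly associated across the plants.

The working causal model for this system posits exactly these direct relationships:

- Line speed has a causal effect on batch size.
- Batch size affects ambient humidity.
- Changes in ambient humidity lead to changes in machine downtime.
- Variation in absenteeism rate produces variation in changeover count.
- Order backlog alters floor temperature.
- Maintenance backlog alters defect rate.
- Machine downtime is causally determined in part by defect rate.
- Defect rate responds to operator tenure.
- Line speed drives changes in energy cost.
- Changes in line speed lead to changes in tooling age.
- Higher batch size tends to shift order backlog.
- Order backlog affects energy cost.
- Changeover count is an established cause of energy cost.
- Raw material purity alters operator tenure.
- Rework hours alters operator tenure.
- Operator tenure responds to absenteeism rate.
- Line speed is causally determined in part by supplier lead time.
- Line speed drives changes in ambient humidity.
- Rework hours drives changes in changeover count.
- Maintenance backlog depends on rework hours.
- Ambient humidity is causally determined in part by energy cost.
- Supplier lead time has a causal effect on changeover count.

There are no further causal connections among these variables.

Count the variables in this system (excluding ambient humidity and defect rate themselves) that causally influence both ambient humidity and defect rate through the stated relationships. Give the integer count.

2

The common causes are: absenteeism rate (to ambient humidity via absenteeism rate → changeover count → energy cost → ambient humidity; to defect rate via absenteeism rate → operator tenure → defect rate); rework hours (to ambient humidity via rework hours → changeover count → energy cost → ambient humidity; to defect rate via rework hours → maintenance backlog → defect rate).
Every other variable lacks a causal path to at least one of ambient humidity and defect rate.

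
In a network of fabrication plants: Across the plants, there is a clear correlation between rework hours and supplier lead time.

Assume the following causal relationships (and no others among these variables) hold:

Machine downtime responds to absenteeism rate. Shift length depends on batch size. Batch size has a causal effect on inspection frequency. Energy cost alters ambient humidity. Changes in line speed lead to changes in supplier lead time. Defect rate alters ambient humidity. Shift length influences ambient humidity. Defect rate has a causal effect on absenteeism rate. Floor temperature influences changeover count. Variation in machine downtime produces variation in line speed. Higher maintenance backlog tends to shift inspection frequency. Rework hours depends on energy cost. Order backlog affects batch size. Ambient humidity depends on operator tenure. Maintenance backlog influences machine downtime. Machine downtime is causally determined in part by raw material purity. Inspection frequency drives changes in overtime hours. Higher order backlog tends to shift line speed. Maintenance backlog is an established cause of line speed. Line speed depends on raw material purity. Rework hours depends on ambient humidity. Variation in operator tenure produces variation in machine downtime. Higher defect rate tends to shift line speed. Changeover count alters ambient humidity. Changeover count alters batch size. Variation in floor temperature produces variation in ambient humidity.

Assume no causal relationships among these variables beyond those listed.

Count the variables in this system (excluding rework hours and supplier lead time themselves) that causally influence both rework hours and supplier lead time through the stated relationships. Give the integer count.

3

The common causes are: defect rate (to rework hours via defect rate → ambient humidity → rework hours; to supplier lead time via defect rate → line speed → supplier lead time); operator tenure (to rework hours via operator tenure → ambient humidity → rework hours; to supplier lead time via operator tenure → machine downtime → line speed → supplier lead time); order backlog (to rework hours via order backlog → batch size → shift length → ambient humidity → rework hours; to supplier lead time via order backlog → line speed → supplier lead time).
Every other variable lacks a causal path to at least one of rework hours and supplier lead time.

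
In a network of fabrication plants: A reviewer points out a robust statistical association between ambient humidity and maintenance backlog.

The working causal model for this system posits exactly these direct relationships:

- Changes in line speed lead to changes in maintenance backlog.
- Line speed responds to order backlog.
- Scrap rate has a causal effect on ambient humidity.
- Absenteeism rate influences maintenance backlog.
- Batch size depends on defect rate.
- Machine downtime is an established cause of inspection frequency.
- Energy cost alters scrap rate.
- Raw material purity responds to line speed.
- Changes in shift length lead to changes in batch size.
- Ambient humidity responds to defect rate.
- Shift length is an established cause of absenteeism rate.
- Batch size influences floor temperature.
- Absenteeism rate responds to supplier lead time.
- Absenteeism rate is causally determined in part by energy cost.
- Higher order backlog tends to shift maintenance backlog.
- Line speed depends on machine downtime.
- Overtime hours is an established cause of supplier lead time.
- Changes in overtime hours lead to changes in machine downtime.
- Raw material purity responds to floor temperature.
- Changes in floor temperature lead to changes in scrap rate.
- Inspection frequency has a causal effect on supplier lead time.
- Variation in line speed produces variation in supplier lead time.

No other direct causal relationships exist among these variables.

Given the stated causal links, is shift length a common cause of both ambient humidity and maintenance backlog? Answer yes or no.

Shift length has a causal path to ambient humidity (shift length → batch size → floor temperature → scrap rate → ambient humidity) and to maintenance backlog (shift length → absenteeism rate → maintenance backlog), so it is a common cause of both — a confounder.

yes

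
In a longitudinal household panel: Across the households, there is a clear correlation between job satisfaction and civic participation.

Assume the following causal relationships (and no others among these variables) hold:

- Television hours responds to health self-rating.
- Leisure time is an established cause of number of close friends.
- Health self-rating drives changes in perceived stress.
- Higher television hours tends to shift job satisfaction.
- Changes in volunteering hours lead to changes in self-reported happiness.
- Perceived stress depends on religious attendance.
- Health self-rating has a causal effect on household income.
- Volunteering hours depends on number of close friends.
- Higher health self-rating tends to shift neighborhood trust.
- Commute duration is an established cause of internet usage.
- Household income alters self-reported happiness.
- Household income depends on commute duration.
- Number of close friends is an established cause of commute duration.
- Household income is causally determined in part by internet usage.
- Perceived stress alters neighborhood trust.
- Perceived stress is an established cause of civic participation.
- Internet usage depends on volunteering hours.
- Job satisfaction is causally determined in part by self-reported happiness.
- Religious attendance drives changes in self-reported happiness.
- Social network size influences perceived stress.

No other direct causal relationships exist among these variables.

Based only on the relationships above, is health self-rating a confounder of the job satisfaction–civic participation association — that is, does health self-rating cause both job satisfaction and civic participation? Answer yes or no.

yes

Health self-rating has a causal path to job satisfaction (health self-rating → television hours → job satisfaction) and to civic participation (health self-rating → perceived stress → civic participation), so it is a common cause of both — a confounder.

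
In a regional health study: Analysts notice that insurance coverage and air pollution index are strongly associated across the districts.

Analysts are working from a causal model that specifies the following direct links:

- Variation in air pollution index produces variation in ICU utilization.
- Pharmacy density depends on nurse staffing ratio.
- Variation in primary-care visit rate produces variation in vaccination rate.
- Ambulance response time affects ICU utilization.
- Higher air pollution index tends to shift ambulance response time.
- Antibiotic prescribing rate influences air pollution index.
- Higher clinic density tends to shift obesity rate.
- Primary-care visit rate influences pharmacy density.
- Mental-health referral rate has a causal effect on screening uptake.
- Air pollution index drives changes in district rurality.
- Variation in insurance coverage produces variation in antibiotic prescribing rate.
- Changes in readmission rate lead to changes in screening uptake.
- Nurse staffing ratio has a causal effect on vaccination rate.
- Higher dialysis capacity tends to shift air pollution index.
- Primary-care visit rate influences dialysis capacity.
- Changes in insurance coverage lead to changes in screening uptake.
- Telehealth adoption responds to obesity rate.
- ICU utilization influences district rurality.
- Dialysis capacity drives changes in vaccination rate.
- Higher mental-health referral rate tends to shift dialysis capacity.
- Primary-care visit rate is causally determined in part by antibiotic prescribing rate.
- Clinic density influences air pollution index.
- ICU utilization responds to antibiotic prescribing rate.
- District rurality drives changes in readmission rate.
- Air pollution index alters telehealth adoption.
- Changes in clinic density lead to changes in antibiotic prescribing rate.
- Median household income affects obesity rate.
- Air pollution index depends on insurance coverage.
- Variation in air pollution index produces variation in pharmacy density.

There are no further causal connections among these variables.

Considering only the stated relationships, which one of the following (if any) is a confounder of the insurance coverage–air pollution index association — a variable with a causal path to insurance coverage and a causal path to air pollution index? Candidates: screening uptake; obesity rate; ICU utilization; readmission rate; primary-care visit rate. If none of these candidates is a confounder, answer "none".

None of the listed candidates has causal paths to both insurance coverage and air pollution index in the stated relationships, so none is a common cause.

none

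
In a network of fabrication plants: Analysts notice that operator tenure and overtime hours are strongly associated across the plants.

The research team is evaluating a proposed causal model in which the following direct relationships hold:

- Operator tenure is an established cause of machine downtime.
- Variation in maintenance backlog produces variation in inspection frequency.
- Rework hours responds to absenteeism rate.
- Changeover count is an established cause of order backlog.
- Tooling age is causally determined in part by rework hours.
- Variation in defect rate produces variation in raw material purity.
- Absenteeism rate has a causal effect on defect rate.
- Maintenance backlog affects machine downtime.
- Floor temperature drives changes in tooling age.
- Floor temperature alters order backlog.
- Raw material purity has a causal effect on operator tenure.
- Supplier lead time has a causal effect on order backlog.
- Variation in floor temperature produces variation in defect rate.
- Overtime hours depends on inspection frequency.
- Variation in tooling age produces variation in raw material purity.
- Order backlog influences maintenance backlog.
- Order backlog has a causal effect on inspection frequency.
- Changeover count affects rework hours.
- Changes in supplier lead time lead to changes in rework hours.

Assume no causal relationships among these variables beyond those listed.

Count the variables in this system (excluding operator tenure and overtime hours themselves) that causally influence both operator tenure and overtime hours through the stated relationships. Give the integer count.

3

The common causes are: changeover count (to operator tenure via changeover count → rework hours → tooling age → raw material purity → operator tenure; to overtime hours via changeover count → order backlog → inspection frequency → overtime hours); floor temperature (to operator tenure via floor temperature → tooling age → raw material purity → operator tenure; to overtime hours via floor temperature → order backlog → inspection frequency → overtime hours); supplier lead time (to operator tenure via supplier lead time → rework hours → tooling age → raw material purity → operator tenure; to overtime hours via supplier lead time → order backlog → inspection frequency → overtime hours).
Every other variable lacks a causal path to at least one of operator tenure and overtime hours.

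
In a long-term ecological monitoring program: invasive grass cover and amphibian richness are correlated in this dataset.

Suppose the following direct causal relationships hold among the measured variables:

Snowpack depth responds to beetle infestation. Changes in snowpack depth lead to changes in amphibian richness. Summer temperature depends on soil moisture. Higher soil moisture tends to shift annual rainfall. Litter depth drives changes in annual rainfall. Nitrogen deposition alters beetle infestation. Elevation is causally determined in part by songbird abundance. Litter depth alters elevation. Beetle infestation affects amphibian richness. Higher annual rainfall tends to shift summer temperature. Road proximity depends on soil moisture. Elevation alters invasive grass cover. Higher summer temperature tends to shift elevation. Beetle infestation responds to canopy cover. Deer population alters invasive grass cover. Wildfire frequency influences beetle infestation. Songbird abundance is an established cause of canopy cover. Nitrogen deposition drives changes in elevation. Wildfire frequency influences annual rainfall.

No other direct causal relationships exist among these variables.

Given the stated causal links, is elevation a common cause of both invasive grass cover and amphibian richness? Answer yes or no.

Elevation has no stated causal path to amphibian richness. A confounder must cause both variables, so elevation does not qualify.

no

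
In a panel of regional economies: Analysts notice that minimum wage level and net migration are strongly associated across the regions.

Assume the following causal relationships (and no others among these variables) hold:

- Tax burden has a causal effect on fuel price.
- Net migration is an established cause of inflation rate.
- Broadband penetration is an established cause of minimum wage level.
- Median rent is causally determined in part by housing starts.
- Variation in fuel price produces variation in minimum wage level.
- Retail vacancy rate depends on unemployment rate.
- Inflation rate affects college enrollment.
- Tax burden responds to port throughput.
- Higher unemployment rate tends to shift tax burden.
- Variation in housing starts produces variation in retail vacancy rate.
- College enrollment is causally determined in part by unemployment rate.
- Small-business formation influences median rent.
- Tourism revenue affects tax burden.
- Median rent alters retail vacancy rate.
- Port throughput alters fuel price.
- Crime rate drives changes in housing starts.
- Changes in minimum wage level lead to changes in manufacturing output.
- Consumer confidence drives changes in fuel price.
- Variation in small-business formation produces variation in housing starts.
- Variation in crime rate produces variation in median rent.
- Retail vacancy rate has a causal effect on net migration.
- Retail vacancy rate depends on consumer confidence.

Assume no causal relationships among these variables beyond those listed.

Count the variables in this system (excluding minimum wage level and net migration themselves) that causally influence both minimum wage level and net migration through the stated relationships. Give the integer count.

The common causes are: consumer confidence (to minimum wage level via consumer confidence → fuel price → minimum wage level; to net migration via consumer confidence → retail vacancy rate → net migration); unemployment rate (to minimum wage level via unemployment rate → tax burden → fuel price → minimum wage level; to net migration via unemployment rate → retail vacancy rate → net migration).
Every other variable lacks a causal path to at least one of minimum wage level and net migration.

2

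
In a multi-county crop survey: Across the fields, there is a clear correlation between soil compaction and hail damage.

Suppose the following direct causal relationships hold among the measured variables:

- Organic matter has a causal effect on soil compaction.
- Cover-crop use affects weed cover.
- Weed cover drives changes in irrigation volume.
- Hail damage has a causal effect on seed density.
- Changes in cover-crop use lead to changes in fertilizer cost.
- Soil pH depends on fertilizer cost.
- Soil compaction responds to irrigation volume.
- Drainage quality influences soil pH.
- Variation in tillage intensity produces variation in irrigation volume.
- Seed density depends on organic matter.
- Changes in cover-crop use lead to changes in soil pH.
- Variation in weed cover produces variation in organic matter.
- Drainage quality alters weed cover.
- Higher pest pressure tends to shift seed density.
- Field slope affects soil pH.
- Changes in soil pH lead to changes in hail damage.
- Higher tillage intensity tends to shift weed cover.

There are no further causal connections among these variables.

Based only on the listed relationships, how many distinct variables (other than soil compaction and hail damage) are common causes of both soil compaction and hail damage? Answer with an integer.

2

The common causes are: cover-crop use (to soil compaction via cover-crop use → weed cover → organic matter → soil compaction; to hail damage via cover-crop use → soil pH → hail damage); drainage quality (to soil compaction via drainage quality → weed cover → organic matter → soil compaction; to hail damage via drainage quality → soil pH → hail damage).
Every other variable lacks a causal path to at least one of soil compaction and hail damage.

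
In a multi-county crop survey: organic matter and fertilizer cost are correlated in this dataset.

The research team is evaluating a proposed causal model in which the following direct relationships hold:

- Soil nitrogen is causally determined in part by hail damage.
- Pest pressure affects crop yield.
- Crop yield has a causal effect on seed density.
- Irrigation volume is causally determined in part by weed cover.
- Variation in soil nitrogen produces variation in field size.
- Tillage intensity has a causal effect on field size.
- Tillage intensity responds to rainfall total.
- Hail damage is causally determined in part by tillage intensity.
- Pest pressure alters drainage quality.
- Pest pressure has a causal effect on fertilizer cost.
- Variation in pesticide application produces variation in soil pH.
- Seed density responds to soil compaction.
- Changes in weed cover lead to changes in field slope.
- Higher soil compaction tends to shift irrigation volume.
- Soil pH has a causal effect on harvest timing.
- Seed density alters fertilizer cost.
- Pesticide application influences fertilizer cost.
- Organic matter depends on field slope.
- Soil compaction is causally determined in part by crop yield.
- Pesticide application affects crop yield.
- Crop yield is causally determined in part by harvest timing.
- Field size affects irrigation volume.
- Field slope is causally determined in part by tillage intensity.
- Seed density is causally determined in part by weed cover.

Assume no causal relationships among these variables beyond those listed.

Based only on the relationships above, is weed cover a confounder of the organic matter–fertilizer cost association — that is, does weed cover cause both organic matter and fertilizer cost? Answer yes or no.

yes

Weed cover has a causal path to organic matter (weed cover → field slope → organic matter) and to fertilizer cost (weed cover → seed density → fertilizer cost), so it is a common cause of both — a confounder.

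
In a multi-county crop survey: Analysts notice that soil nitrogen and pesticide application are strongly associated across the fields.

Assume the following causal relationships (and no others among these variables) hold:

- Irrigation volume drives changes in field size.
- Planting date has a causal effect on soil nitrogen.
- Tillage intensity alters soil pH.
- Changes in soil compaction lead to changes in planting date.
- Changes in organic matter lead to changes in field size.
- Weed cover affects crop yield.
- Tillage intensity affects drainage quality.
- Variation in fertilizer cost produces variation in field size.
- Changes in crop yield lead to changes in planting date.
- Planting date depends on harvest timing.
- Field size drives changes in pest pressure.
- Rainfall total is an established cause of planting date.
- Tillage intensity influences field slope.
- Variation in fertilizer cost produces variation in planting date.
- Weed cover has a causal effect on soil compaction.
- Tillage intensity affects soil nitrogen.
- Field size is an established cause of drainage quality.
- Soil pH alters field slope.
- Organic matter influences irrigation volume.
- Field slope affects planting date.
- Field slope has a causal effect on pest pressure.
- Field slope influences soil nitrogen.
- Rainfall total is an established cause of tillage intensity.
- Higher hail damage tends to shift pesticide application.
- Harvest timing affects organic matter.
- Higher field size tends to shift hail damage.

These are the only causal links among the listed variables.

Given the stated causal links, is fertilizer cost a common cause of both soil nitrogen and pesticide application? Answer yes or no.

Fertilizer cost has a causal path to soil nitrogen (fertilizer cost → planting date → soil nitrogen) and to pesticide application (fertilizer cost → field size → hail damage → pesticide application), so it is a common cause of both — a confounder.

yes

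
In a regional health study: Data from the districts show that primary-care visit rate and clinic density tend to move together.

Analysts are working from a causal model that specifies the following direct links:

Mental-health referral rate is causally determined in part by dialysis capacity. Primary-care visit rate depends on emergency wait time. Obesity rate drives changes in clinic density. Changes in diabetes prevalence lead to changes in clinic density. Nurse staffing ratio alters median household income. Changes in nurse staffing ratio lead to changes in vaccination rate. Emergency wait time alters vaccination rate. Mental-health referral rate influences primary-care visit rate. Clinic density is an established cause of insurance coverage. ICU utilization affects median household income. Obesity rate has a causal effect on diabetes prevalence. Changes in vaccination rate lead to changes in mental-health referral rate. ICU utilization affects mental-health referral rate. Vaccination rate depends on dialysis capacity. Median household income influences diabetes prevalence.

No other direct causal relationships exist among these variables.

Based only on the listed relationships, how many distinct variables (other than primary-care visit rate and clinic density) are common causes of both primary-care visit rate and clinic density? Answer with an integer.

2

The common causes are: ICU utilization (to primary-care visit rate via ICU utilization → mental-health referral rate → primary-care visit rate; to clinic density via ICU utilization → median household income → diabetes prevalence → clinic density); nurse staffing ratio (to primary-care visit rate via nurse staffing ratio → vaccination rate → mental-health referral rate → primary-care visit rate; to clinic density via nurse staffing ratio → median household income → diabetes prevalence → clinic density).
Every other variable lacks a causal path to at least one of primary-care visit rate and clinic density.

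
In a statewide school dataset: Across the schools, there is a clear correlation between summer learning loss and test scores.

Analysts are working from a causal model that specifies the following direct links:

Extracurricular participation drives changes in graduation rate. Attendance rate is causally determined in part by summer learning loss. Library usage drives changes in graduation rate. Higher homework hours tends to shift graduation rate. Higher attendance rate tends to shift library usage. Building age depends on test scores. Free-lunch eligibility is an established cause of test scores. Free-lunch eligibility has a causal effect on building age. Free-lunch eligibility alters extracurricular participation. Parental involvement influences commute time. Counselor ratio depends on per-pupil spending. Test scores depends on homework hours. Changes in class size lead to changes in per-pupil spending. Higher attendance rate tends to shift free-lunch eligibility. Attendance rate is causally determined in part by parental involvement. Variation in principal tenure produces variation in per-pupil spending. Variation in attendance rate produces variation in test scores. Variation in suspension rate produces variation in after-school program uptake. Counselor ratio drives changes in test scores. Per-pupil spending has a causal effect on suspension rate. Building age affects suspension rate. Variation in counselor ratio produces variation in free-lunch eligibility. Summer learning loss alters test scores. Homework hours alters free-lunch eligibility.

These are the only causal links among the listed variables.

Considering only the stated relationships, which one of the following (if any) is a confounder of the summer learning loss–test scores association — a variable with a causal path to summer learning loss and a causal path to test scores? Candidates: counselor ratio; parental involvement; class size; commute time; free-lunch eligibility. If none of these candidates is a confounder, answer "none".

None of the listed candidates has causal paths to both summer learning loss and test scores in the stated relationships, so none is a common cause.

none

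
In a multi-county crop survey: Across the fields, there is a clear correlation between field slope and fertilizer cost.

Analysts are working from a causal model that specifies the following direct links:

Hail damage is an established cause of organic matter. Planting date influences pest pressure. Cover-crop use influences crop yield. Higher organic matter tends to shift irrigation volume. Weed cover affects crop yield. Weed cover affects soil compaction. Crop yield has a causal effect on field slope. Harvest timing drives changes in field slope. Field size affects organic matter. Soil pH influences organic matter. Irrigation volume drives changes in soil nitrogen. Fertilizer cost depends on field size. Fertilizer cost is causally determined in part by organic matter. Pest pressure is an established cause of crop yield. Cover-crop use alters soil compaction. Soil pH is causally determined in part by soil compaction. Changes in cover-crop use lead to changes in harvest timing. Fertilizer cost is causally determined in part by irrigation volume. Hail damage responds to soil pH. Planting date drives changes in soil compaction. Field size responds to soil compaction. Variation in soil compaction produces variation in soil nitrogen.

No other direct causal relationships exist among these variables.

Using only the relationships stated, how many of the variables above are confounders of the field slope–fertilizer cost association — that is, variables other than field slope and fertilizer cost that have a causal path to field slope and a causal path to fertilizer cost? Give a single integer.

The common causes are: cover-crop use (to field slope via cover-crop use → harvest timing → field slope; to fertilizer cost via cover-crop use → soil compaction → field size → fertilizer cost); planting date (to field slope via planting date → pest pressure → crop yield → field slope; to fertilizer cost via planting date → soil compaction → field size → fertilizer cost); weed cover (to field slope via weed cover → crop yield → field slope; to fertilizer cost via weed cover → soil compaction → field size → fertilizer cost).
Every other variable lacks a causal path to at least one of field slope and fertilizer cost.

3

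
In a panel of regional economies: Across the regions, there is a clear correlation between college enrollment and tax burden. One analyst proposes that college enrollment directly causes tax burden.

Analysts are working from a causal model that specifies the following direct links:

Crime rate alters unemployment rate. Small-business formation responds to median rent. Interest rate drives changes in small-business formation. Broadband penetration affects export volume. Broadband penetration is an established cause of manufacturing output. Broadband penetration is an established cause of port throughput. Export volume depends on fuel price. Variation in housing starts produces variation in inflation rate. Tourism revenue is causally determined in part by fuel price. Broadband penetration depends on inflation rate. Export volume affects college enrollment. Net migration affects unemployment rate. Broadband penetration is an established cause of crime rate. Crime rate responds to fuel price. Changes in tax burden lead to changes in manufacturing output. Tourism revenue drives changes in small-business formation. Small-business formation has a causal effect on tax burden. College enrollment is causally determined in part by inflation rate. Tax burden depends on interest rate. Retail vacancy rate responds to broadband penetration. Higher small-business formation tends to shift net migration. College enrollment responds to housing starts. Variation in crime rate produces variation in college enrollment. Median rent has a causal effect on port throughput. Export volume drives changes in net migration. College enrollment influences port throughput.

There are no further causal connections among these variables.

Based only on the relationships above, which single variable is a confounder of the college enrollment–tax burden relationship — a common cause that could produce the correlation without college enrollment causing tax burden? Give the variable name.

fuel price

Fuel price has a causal path to college enrollment (fuel price → export volume → college enrollment) and a separate causal path to tax burden (fuel price → tourism revenue → small-business formation → tax burden), so it is a common cause of both.
No stated relationship gives college enrollment a causal route to tax burden, so the correlation is explained by the shared upstream cause rather than a direct effect.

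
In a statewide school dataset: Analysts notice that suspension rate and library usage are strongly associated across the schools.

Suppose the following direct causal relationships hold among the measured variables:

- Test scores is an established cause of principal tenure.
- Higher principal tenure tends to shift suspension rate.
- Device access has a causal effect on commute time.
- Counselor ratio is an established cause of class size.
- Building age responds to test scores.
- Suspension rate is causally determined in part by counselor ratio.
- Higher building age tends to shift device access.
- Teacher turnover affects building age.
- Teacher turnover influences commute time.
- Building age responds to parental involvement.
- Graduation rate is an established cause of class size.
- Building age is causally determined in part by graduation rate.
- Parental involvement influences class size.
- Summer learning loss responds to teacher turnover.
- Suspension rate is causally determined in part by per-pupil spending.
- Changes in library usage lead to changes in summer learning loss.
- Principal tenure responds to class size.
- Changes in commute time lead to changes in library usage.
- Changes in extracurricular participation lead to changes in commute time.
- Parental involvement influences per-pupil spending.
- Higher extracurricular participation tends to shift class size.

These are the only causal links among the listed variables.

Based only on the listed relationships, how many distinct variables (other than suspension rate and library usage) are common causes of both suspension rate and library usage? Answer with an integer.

4

The common causes are: extracurricular participation (to suspension rate via extracurricular participation → class size → principal tenure → suspension rate; to library usage via extracurricular participation → commute time → library usage); graduation rate (to suspension rate via graduation rate → class size → principal tenure → suspension rate; to library usage via graduation rate → building age → device access → commute time → library usage); parental involvement (to suspension rate via parental involvement → per-pupil spending → suspension rate; to library usage via parental involvement → building age → device access → commute time → library usage); test scores (to suspension rate via test scores → principal tenure → suspension rate; to library usage via test scores → building age → device access → commute time → library usage).
Every other variable lacks a causal path to at least one of suspension rate and library usage.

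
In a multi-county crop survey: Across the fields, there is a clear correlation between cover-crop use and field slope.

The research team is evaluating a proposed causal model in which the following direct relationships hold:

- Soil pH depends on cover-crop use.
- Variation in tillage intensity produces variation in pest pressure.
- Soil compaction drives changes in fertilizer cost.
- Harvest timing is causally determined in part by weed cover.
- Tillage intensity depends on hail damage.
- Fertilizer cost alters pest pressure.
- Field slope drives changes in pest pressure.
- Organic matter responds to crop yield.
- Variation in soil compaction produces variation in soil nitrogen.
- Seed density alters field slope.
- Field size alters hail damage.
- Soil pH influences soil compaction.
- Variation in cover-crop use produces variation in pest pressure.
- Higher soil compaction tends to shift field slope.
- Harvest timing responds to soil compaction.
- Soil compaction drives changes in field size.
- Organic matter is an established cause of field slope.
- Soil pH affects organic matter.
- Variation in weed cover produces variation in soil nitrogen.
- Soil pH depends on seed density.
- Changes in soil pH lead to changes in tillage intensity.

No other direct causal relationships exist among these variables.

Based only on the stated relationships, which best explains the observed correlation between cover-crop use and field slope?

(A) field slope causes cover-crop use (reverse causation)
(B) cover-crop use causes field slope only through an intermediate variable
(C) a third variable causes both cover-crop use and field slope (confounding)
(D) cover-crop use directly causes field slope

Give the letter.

B

Cover-crop use reaches field slope through cover-crop use → soil pH → soil compaction → field slope — an indirect causal chain with no direct cover-crop use → field slope link. No variable causes both cover-crop use and field slope, so confounding is ruled out; the effect is mediated.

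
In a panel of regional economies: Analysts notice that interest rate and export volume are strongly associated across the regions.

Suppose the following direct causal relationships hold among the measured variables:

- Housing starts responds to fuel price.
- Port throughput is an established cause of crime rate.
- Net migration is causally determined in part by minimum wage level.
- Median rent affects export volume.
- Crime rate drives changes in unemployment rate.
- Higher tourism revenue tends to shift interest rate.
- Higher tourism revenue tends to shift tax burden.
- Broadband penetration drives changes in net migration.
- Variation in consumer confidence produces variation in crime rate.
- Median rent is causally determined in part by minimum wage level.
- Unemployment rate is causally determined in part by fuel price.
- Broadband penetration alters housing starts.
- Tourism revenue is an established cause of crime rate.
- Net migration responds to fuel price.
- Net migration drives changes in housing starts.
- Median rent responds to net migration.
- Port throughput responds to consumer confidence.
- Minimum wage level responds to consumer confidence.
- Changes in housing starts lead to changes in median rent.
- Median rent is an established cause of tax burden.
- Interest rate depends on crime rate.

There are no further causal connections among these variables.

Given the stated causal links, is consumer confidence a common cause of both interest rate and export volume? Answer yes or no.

Consumer confidence has a causal path to interest rate (consumer confidence → crime rate → interest rate) and to export volume (consumer confidence → minimum wage level → median rent → export volume), so it is a common cause of both — a confounder.

yes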